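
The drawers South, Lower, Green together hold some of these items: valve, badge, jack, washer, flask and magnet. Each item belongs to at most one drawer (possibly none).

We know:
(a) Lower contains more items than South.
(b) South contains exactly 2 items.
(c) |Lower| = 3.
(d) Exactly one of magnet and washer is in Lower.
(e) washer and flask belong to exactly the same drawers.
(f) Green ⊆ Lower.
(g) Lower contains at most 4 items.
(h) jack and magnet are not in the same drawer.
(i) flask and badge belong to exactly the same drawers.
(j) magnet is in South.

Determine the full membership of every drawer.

From (j): magnet ∈ South.
(d) (exactly one): washer ∈ Lower.
(e): flask matches washer: flask ∉ South.
(e): flask matches washer: flask ∈ Lower.
(h): jack ∉ South.
(i): badge matches flask: badge ∉ South.
(i): badge matches flask: badge ∈ Lower.
(b): only 2 candidates remain for South, so all are in.
(c): Lower already has 3, so the rest are out.
(f) contrapositive: jack ∉ Green.

South = {magnet, valve}; Lower = {badge, flask, washer}; Green = {}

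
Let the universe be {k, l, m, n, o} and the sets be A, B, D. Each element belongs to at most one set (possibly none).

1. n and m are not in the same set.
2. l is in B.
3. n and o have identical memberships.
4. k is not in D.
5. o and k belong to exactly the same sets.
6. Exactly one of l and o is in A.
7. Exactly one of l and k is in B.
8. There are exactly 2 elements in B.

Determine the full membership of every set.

A = {k, n, o}; B = {l, m}; D = {}

From (2): l ∈ B.
From (4): k ∉ D.
(5): o matches k: o ∉ D.
(6) (exactly one): o ∈ A.
(7) (exactly one): k ∉ B.
(3): n matches o: n ∈ A.
(5): k matches o: k ∈ A.
(8): only 2 candidates remain for B, so all are in.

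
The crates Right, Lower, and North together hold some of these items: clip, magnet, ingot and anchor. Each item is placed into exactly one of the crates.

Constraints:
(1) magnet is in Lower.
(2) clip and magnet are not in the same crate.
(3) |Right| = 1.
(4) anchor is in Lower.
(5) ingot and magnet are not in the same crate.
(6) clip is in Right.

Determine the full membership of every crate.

Right = {clip}; Lower = {anchor, magnet}; North = {ingot}

From (1): magnet ∈ Lower.
From (4): anchor ∈ Lower.
From (6): clip ∈ Right.
(3): Right already has 1, so the rest are out.
(5): ingot ∉ Lower.
Only one crate left: ingot ∈ North.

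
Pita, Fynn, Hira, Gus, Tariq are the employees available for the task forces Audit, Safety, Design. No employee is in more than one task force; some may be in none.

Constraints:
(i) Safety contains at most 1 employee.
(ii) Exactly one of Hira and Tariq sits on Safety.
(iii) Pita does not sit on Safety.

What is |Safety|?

1

From (iii): Pita ∉ Safety.
Suppose Fynn ∈ Safety: no assignment then satisfies all the clues, so Fynn ∉ Safety.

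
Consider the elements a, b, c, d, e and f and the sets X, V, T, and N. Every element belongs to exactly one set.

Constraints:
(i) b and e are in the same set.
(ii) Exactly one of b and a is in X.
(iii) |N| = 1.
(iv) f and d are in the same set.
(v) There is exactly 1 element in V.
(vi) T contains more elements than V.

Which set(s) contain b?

b: X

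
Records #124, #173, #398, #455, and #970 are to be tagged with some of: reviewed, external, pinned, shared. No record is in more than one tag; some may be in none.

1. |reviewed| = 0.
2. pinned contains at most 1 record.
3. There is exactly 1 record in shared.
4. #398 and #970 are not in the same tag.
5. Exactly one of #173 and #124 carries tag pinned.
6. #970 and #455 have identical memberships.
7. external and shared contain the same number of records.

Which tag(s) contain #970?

#970: none

(1): reviewed already has 0, so the rest are out.
Suppose #970 ∈ external: no assignment then satisfies all the clues, so #970 ∉ external.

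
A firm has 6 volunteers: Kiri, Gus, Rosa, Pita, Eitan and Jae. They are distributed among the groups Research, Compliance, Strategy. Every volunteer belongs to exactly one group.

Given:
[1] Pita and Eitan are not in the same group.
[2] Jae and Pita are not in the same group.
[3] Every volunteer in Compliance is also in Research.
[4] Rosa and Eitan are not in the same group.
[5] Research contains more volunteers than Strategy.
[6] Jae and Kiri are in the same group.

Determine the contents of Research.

Research = {Eitan, Gus, Jae, Kiri}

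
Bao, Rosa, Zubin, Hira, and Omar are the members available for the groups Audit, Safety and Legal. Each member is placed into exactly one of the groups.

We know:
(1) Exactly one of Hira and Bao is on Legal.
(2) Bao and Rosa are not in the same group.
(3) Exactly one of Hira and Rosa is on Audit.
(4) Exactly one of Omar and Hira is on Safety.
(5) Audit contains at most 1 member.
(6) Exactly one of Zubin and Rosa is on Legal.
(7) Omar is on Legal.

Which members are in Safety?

From (7): Omar ∈ Legal.
(4) (exactly one): Hira ∈ Safety.
(1) (exactly one): Bao ∈ Legal.
(2): Rosa ∉ Legal.
(3) (exactly one): Rosa ∈ Audit.
(5): Audit already has 1, so the rest are out.
(6) (exactly one): Zubin ∈ Legal.

Safety = {Hira}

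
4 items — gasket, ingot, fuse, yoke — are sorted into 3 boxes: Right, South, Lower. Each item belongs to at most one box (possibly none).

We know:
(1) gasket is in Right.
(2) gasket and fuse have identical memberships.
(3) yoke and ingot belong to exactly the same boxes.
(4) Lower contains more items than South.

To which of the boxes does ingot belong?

ingot: Lower

From (1): gasket ∈ Right.
(2): fuse matches gasket: fuse ∈ Right.
Suppose ingot ∈ Right: no assignment then satisfies all the clues, so ingot ∉ Right.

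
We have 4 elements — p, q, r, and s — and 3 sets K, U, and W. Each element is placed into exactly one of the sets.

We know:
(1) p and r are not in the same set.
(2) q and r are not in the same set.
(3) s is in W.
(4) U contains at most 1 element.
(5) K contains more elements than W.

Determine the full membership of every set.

From (3): s ∈ W.
Suppose p ∉ K: no assignment then satisfies all the clues, so p ∈ K.

K = {p, q}; U = {r}; W = {s}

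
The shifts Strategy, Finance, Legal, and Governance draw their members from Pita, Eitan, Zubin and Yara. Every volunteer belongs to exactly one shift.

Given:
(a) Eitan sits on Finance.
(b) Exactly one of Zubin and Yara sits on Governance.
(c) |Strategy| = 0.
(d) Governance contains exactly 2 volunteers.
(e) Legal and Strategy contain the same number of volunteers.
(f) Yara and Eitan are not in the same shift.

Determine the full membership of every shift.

Strategy = {}; Finance = {Eitan, Zubin}; Legal = {}; Governance = {Pita, Yara}

From (a): Eitan ∈ Finance.
(c): Strategy already has 0, so the rest are out.
(f): Yara ∉ Finance.
Suppose Pita ∈ Finance: no assignment then satisfies all the clues, so Pita ∉ Finance.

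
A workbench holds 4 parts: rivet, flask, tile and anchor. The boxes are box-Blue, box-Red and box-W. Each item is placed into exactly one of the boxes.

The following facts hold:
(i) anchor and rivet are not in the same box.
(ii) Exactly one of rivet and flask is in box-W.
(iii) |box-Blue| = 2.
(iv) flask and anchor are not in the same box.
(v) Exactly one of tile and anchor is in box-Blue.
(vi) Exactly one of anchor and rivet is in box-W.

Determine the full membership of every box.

box-Blue = {flask, tile}; box-Red = {anchor}; box-W = {rivet}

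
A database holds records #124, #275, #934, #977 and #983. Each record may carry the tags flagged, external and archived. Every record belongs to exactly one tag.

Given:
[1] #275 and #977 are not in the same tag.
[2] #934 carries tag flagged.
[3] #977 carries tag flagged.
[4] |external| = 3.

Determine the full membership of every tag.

flagged = {#934, #977}; external = {#124, #275, #983}; archived = {}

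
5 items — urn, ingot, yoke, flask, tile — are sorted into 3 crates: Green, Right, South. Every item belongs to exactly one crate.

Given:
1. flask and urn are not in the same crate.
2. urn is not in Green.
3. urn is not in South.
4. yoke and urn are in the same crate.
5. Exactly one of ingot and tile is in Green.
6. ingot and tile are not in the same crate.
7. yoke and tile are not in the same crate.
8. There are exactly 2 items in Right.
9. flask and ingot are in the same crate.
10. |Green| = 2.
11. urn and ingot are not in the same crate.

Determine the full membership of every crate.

Green = {flask, ingot}; Right = {urn, yoke}; South = {tile}

From (2): urn ∉ Green.
From (3): urn ∉ South.
(4): yoke matches urn: yoke ∉ Green.
(4): yoke matches urn: yoke ∉ South.
Only one crate left: urn ∈ Right.
Only one crate left: yoke ∈ Right.
(1): flask ∉ Right.
(7): tile ∉ Right.
(8): Right already has 2, so the rest are out.
Suppose ingot ∉ Green: no assignment then satisfies all the clues, so ingot ∈ Green.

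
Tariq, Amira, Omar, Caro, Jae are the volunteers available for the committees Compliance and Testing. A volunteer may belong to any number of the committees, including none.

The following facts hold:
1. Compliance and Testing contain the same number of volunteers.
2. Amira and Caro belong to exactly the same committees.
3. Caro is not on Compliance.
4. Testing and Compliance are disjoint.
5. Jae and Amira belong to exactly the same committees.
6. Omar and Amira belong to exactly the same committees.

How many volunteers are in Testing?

0

From (3): Caro ∉ Compliance.
(2): Amira matches Caro: Amira ∉ Compliance.
(5): Jae matches Amira: Jae ∉ Compliance.
(6): Omar matches Amira: Omar ∉ Compliance.
Suppose Tariq ∈ Compliance: no assignment then satisfies all the clues, so Tariq ∉ Compliance.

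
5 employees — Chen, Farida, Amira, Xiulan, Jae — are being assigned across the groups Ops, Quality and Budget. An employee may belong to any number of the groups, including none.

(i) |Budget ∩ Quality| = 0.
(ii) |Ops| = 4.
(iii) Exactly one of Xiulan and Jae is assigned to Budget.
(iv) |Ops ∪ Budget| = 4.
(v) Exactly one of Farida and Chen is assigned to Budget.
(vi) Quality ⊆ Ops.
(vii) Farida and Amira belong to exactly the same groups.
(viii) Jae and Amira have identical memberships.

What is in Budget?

Budget = {Amira, Farida, Jae}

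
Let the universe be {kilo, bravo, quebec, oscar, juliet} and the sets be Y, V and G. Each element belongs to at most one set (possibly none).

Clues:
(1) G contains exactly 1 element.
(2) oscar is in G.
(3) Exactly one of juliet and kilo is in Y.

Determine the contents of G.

From (2): oscar ∈ G.
(1): G already has 1, so the rest are out.

G = {oscar}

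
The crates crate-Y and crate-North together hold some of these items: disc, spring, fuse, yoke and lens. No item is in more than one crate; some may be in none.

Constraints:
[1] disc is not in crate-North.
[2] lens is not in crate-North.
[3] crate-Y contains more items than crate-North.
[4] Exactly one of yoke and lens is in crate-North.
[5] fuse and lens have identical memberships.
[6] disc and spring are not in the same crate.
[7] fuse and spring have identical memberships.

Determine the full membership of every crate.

From (1): disc ∉ crate-North.
From (2): lens ∉ crate-North.
(4) (exactly one): yoke ∈ crate-North.
(5): fuse matches lens: fuse ∉ crate-North.
(7): spring matches fuse: spring ∉ crate-North.
Suppose disc ∈ crate-Y: no assignment then satisfies all the clues, so disc ∉ crate-Y.

crate-Y = {fuse, lens, spring}; crate-North = {yoke}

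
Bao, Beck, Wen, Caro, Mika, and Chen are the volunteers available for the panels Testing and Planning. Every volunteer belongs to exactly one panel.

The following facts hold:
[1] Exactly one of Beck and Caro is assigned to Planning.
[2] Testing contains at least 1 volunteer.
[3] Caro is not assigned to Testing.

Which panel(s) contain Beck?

From (3): Caro ∉ Testing.
Only one panel left: Caro ∈ Planning.
(1) (exactly one): Beck ∉ Planning.
Only one panel left: Beck ∈ Testing.

Beck: Testing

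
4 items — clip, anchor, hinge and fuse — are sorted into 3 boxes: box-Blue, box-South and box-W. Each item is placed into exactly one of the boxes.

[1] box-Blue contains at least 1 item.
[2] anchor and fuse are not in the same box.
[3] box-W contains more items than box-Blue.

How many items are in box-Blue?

1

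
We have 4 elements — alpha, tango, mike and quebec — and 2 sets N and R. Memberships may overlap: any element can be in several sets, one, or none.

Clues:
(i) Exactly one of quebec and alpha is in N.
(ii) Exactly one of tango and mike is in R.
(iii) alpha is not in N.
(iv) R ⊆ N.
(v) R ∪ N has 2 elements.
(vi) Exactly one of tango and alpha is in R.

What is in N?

N = {quebec, tango}

From (iii): alpha ∉ N.
(i) (exactly one): quebec ∈ N.
(iv) contrapositive: alpha ∉ R.
(vi) (exactly one): tango ∈ R.
(ii) (exactly one): mike ∉ R.
(iv) with tango ∈ R: tango ∈ N.
Suppose mike ∈ N: no assignment then satisfies all the clues, so mike ∉ N.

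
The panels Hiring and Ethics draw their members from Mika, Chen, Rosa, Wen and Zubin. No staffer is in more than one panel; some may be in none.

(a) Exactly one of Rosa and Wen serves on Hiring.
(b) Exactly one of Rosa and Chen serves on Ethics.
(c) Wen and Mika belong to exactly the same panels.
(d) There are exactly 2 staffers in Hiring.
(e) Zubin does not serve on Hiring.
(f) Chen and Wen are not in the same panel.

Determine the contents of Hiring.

Hiring = {Mika, Wen}

From (e): Zubin ∉ Hiring.
Suppose Mika ∉ Hiring: no assignment then satisfies all the clues, so Mika ∈ Hiring.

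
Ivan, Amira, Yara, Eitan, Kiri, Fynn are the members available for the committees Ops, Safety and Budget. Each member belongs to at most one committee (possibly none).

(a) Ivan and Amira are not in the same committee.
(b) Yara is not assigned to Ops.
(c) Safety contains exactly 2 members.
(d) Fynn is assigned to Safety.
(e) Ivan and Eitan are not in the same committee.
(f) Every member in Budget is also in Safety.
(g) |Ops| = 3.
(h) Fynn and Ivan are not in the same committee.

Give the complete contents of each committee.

Ops = {Amira, Eitan, Kiri}; Safety = {Fynn, Yara}; Budget = {}

From (b): Yara ∉ Ops.
From (d): Fynn ∈ Safety.
(h): Ivan ∉ Safety.
(f) contrapositive: Ivan ∉ Budget.
Suppose Ivan ∈ Ops: no assignment then satisfies all the clues, so Ivan ∉ Ops.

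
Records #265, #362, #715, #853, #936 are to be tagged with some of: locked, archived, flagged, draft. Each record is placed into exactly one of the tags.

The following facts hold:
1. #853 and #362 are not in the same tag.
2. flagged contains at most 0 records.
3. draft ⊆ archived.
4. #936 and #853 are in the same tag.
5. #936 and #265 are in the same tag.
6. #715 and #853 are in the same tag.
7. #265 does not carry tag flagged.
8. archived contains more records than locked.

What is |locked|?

1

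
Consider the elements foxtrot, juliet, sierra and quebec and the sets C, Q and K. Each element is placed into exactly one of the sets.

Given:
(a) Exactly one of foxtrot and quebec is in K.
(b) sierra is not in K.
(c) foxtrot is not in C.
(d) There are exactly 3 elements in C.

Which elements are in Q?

Q = {}

From (b): sierra ∉ K.
From (c): foxtrot ∉ C.
(d): only 3 candidates remain for C, so all are in.
(a) (exactly one): foxtrot ∈ K.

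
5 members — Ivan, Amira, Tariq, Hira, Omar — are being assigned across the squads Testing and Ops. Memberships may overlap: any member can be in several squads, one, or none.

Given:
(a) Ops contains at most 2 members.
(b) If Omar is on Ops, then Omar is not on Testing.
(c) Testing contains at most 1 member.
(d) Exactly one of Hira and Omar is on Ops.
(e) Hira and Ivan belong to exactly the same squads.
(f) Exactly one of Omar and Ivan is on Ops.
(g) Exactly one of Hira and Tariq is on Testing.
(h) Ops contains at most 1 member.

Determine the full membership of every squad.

Testing = {Tariq}; Ops = {Omar}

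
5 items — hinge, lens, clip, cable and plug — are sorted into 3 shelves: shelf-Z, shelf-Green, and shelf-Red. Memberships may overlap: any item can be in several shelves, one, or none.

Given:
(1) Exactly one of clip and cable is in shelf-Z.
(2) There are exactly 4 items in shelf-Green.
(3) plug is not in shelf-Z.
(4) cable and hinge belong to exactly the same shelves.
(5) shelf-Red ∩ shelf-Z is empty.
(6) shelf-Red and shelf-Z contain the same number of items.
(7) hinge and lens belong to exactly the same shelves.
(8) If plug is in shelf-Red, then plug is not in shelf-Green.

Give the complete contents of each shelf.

From (3): plug ∉ shelf-Z.
Suppose hinge ∈ shelf-Z: no assignment then satisfies all the clues, so hinge ∉ shelf-Z.

shelf-Z = {clip}; shelf-Green = {cable, clip, hinge, lens}; shelf-Red = {plug}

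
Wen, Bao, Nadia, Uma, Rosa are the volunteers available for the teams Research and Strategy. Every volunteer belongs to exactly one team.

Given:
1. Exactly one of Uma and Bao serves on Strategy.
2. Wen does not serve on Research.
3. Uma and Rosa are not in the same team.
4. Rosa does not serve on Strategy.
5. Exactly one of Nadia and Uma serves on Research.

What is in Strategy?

Strategy = {Uma, Wen}

From (2): Wen ∉ Research.
From (4): Rosa ∉ Strategy.
Only one team left: Wen ∈ Strategy.
Only one team left: Rosa ∈ Research.
(3): Uma ∉ Research.
(5) (exactly one): Nadia ∈ Research.
Only one team left: Uma ∈ Strategy.
(1) (exactly one): Bao ∉ Strategy.
Only one team left: Bao ∈ Research.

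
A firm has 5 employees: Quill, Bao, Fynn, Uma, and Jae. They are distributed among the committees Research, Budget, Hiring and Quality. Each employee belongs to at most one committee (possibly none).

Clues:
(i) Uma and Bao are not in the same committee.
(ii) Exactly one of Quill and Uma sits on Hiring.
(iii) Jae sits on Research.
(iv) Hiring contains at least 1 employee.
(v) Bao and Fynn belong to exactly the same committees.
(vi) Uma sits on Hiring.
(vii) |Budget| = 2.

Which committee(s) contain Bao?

From (iii): Jae ∈ Research.
From (vi): Uma ∈ Hiring.
(i): Bao ∉ Hiring.
(ii) (exactly one): Quill ∉ Hiring.
(v): Fynn matches Bao: Fynn ∉ Hiring.
Suppose Bao ∈ Research: no assignment then satisfies all the clues, so Bao ∉ Research.

Bao: Budget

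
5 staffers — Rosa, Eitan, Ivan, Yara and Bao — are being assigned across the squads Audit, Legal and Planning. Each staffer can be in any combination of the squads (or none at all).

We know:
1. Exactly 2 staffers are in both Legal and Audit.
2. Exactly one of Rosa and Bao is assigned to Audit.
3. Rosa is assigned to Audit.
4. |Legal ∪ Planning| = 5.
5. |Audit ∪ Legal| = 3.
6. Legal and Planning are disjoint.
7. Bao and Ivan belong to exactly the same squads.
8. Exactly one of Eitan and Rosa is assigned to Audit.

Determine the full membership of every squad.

Audit = {Rosa, Yara}; Legal = {Eitan, Rosa, Yara}; Planning = {Bao, Ivan}

From (3): Rosa ∈ Audit.
(2) (exactly one): Bao ∉ Audit.
(7): Ivan matches Bao: Ivan ∉ Audit.
(8) (exactly one): Eitan ∉ Audit.
Suppose Rosa ∉ Legal: no assignment then satisfies all the clues, so Rosa ∈ Legal.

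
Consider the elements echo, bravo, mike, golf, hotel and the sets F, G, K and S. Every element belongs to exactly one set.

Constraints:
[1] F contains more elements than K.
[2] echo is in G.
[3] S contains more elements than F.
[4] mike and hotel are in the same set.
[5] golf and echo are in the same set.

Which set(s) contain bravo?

bravo: F

From (2): echo ∈ G.
(5): golf matches echo: golf ∉ F.
(5): golf matches echo: golf ∈ G.
Suppose bravo ∉ F: no assignment then satisfies all the clues, so bravo ∈ F.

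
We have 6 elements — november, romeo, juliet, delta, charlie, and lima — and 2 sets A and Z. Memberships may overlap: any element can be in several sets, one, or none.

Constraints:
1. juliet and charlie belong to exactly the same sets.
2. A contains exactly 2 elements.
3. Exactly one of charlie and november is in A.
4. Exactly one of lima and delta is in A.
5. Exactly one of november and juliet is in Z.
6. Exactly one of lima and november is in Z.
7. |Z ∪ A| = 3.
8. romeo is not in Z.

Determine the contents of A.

A = {lima, november}

From (8): romeo ∉ Z.
Suppose november ∉ A: no assignment then satisfies all the clues, so november ∈ A.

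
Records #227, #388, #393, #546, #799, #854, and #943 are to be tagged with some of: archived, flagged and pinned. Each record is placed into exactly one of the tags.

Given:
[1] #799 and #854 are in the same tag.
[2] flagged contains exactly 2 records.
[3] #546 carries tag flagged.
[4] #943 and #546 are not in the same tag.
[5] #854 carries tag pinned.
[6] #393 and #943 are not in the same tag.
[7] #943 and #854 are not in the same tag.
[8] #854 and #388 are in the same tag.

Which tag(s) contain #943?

From (3): #546 ∈ flagged.
From (5): #854 ∈ pinned.
(1): #799 matches #854: #799 ∉ archived.
(1): #799 matches #854: #799 ∉ flagged.
(1): #799 matches #854: #799 ∈ pinned.
(4): #943 ∉ flagged.
(7): #943 ∉ pinned.
(8): #388 matches #854: #388 ∉ archived.
(8): #388 matches #854: #388 ∉ flagged.
(8): #388 matches #854: #388 ∈ pinned.
Only one tag left: #943 ∈ archived.
(6): #393 ∉ archived.

#943: archived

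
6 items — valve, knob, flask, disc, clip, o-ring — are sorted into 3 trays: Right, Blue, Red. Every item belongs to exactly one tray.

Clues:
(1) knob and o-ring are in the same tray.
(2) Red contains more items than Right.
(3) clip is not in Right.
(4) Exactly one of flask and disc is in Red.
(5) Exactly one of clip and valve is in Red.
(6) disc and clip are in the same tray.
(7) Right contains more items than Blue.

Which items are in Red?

Red = {clip, disc, knob, o-ring}

From (3): clip ∉ Right.
(6): disc matches clip: disc ∉ Right.
Suppose valve ∈ Red: no assignment then satisfies all the clues, so valve ∉ Red.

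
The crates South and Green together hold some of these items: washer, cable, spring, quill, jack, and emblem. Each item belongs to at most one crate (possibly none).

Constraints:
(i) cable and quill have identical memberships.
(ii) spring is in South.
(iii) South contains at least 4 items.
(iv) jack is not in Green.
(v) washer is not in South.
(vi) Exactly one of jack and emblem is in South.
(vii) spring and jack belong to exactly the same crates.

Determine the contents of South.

South = {cable, jack, quill, spring}

From (ii): spring ∈ South.
From (iv): jack ∉ Green.
From (v): washer ∉ South.
(vii): jack matches spring: jack ∈ South.
(vi) (exactly one): emblem ∉ South.
(iii): only 4 candidates remain for South, so all are in.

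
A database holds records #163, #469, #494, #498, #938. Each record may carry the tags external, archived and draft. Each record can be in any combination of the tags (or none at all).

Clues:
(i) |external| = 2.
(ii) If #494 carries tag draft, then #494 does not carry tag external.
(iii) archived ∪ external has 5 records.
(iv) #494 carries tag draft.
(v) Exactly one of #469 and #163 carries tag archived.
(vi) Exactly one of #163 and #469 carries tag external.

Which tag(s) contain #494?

#494: archived, draft

From (iv): #494 ∈ draft.
(ii): #494 ∉ external.
Suppose #494 ∉ archived: no assignment then satisfies all the clues, so #494 ∈ archived.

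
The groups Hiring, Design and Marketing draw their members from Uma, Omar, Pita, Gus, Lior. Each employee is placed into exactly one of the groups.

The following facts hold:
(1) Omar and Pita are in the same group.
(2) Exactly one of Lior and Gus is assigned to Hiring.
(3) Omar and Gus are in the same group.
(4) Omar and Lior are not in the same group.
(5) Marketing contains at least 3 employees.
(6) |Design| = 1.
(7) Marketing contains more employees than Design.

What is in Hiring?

Hiring = {Lior}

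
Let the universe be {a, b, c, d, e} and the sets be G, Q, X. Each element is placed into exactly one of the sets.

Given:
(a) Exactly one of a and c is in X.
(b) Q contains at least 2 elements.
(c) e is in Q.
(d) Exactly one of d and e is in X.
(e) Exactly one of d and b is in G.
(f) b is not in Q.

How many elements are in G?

1

From (c): e ∈ Q.
From (f): b ∉ Q.
(d) (exactly one): d ∈ X.
(e) (exactly one): b ∈ G.
Suppose a ∈ G: no assignment then satisfies all the clues, so a ∉ G.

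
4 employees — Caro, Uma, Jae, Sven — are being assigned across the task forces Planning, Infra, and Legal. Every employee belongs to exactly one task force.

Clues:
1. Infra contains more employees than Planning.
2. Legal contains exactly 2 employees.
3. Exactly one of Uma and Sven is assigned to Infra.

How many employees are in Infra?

2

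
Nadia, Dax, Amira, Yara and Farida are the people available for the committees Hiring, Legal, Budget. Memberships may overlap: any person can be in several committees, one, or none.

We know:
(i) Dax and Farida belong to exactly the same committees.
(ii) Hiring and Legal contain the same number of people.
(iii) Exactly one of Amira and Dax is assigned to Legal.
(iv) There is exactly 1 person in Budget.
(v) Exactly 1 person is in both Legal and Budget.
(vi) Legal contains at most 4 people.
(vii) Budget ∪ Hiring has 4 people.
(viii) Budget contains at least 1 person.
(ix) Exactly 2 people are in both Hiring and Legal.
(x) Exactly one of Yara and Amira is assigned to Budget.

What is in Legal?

Legal = {Dax, Farida, Yara}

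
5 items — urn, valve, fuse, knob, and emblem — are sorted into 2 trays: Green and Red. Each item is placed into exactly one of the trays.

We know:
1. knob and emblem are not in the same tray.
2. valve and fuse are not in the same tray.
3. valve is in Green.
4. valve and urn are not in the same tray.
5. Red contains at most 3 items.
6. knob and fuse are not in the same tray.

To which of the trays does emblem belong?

From (3): valve ∈ Green.
(2): fuse ∉ Green.
(4): urn ∉ Green.
Only one tray left: urn ∈ Red.
Only one tray left: fuse ∈ Red.
(6): knob ∉ Red.
Only one tray left: knob ∈ Green.
(1): emblem ∉ Green.
Only one tray left: emblem ∈ Red.

emblem: Red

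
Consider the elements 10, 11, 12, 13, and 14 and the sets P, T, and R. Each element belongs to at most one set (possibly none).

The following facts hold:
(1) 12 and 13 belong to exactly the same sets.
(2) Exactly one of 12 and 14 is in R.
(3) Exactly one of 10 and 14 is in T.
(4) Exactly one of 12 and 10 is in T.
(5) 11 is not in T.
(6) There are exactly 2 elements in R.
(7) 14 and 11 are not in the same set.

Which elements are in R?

From (5): 11 ∉ T.
Suppose 10 ∈ R: no assignment then satisfies all the clues, so 10 ∉ R.

R = {12, 13}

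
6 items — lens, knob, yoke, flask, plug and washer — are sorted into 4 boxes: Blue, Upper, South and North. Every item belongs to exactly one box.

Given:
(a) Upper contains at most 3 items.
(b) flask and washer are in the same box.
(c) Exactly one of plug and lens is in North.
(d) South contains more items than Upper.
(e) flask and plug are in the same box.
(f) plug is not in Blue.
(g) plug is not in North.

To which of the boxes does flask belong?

flask: South

From (f): plug ∉ Blue.
From (g): plug ∉ North.
(c) (exactly one): lens ∈ North.
(e): flask matches plug: flask ∉ Blue.
(e): flask matches plug: flask ∉ North.
(b): washer matches flask: washer ∉ Blue.
(b): washer matches flask: washer ∉ North.
Suppose flask ∈ Upper: no assignment then satisfies all the clues, so flask ∉ Upper.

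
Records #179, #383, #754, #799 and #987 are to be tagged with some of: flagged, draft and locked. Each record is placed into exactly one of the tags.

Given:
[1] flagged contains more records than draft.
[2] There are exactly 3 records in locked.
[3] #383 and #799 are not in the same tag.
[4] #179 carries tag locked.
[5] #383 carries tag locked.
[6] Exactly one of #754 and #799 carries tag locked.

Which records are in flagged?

flagged = {#799, #987}

From (4): #179 ∈ locked.
From (5): #383 ∈ locked.
(3): #799 ∉ locked.
(6) (exactly one): #754 ∈ locked.
(2): locked already has 3, so the rest are out.
Suppose #799 ∉ flagged: no assignment then satisfies all the clues, so #799 ∈ flagged.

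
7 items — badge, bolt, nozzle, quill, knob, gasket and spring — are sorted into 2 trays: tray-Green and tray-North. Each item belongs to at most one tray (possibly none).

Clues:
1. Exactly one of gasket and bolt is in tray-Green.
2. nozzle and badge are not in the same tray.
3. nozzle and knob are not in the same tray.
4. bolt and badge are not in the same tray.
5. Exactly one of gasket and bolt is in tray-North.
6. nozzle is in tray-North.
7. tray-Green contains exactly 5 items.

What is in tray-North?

tray-North = {bolt, nozzle}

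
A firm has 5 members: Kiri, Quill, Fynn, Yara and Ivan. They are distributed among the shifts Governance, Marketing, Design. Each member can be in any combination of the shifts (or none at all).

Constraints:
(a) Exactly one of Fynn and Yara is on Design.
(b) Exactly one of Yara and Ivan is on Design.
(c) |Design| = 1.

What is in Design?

Design = {Yara}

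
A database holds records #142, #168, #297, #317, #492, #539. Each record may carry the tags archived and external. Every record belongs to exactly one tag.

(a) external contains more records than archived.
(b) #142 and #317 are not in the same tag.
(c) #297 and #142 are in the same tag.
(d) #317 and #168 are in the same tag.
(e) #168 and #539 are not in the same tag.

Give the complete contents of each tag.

archived = {#168, #317}; external = {#142, #297, #492, #539}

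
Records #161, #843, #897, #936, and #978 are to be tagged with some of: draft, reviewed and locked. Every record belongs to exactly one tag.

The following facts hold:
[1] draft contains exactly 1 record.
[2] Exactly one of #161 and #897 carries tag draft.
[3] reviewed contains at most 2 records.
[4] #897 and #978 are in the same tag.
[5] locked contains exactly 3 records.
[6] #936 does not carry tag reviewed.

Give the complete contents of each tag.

From (6): #936 ∉ reviewed.
Suppose #161 ∉ draft: no assignment then satisfies all the clues, so #161 ∈ draft.

draft = {#161}; reviewed = {#843}; locked = {#897, #936, #978}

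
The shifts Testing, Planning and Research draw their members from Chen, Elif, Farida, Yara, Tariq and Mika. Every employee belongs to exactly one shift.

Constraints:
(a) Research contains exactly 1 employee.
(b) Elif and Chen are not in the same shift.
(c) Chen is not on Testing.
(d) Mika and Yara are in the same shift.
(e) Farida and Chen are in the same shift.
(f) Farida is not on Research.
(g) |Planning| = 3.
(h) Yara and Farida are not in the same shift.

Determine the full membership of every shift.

Testing = {Mika, Yara}; Planning = {Chen, Farida, Tariq}; Research = {Elif}

From (c): Chen ∉ Testing.
From (f): Farida ∉ Research.
(e): Farida matches Chen: Farida ∉ Testing.
(e): Chen matches Farida: Chen ∉ Research.
Only one shift left: Chen ∈ Planning.
Only one shift left: Farida ∈ Planning.
(b): Elif ∉ Planning.
(h): Yara ∉ Planning.
(d): Mika matches Yara: Mika ∉ Planning.
(g): only 3 candidates remain for Planning, so all are in.
Suppose Elif ∈ Testing: no assignment then satisfies all the clues, so Elif ∉ Testing.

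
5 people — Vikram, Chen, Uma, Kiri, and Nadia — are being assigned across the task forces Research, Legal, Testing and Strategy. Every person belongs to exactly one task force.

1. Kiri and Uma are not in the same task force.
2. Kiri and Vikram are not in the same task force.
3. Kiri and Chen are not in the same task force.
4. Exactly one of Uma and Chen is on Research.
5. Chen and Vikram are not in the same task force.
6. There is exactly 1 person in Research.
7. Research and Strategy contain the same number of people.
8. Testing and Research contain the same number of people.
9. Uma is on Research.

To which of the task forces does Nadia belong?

From (9): Uma ∈ Research.
(1): Kiri ∉ Research.
(4) (exactly one): Chen ∉ Research.
(6): Research already has 1, so the rest are out.
Suppose Nadia ∉ Legal: no assignment then satisfies all the clues, so Nadia ∈ Legal.

Nadia: Legal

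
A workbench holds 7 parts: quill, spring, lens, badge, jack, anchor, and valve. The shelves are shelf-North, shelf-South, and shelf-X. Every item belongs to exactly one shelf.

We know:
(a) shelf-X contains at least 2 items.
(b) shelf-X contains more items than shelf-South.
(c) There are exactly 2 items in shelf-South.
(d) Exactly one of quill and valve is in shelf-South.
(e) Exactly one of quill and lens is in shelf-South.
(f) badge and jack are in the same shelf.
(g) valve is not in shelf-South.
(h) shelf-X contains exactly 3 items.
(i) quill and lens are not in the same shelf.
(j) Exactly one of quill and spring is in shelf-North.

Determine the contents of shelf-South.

shelf-South = {anchor, quill}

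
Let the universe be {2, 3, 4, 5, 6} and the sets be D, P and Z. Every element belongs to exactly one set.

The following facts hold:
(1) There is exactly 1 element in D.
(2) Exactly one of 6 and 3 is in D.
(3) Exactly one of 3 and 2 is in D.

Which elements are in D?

D = {3}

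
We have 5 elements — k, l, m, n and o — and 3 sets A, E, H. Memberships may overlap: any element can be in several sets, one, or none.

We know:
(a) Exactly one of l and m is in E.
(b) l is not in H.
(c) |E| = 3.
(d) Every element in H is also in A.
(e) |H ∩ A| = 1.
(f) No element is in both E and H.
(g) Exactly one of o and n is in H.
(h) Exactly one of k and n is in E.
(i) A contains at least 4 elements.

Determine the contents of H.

H = {n}

From (b): l ∉ H.
Suppose k ∈ H: no assignment then satisfies all the clues, so k ∉ H.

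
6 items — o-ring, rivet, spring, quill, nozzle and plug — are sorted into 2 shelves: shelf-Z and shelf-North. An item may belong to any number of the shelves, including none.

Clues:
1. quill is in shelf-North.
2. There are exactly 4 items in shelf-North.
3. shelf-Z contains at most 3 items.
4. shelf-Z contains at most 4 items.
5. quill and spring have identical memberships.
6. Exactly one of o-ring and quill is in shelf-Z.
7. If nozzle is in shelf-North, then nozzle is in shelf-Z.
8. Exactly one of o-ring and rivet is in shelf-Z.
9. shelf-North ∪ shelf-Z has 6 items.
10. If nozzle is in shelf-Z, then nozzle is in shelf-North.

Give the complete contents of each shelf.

shelf-Z = {nozzle, o-ring, plug}; shelf-North = {nozzle, quill, rivet, spring}

From (1): quill ∈ shelf-North.
(5): spring matches quill: spring ∈ shelf-North.
Suppose o-ring ∉ shelf-Z: no assignment then satisfies all the clues, so o-ring ∈ shelf-Z.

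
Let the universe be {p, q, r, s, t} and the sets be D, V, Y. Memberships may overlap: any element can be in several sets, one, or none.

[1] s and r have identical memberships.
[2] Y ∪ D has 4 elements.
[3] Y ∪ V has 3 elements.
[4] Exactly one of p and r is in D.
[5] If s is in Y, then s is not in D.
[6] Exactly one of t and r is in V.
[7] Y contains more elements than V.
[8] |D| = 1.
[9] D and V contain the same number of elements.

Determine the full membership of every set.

D = {p}; V = {t}; Y = {r, s, t}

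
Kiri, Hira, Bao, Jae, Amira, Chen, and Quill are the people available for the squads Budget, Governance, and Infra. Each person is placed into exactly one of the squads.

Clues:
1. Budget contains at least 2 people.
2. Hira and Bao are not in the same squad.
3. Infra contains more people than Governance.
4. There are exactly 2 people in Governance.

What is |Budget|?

2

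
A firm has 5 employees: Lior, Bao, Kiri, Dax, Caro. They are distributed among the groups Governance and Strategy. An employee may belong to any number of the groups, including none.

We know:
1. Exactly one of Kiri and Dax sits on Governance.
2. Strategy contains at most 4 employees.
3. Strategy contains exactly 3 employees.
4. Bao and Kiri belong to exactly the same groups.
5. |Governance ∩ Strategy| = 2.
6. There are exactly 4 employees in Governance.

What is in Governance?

Governance = {Bao, Caro, Kiri, Lior}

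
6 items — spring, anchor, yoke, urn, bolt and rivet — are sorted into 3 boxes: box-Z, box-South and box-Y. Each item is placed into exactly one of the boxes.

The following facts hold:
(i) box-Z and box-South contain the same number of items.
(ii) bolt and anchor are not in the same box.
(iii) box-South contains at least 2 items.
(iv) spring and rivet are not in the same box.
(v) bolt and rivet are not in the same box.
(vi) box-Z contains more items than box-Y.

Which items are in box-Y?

box-Y = {}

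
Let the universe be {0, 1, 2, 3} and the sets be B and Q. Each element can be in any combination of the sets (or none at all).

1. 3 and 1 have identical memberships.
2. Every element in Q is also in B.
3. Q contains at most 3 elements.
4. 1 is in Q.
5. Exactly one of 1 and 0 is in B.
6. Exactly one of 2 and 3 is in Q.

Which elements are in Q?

From (4): 1 ∈ Q.
(1): 3 matches 1: 3 ∈ Q.
(2) with 1 ∈ Q: 1 ∈ B.
(2) with 3 ∈ Q: 3 ∈ B.
(5) (exactly one): 0 ∉ B.
(6) (exactly one): 2 ∉ Q.
(2) contrapositive: 0 ∉ Q.

Q = {1, 3}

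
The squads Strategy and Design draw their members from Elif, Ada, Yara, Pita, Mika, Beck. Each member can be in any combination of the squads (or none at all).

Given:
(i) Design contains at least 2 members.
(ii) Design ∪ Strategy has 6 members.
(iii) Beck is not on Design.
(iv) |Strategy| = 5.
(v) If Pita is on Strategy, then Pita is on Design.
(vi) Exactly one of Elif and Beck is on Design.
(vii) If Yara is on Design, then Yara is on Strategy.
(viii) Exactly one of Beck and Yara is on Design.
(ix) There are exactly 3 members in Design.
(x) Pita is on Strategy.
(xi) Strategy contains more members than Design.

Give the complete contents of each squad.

Strategy = {Ada, Beck, Mika, Pita, Yara}; Design = {Elif, Pita, Yara}

From (iii): Beck ∉ Design.
From (x): Pita ∈ Strategy.
(v): Pita ∈ Design.
(vi) (exactly one): Elif ∈ Design.
(viii) (exactly one): Yara ∈ Design.
(ix): Design already has 3, so the rest are out.
(vii): Yara ∈ Strategy.
Suppose Elif ∈ Strategy: no assignment then satisfies all the clues, so Elif ∉ Strategy.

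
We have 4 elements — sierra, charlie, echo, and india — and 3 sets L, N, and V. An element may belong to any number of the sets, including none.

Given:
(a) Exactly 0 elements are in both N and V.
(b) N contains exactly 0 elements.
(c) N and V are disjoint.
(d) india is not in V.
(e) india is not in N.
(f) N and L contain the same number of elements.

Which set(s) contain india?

From (d): india ∉ V.
From (e): india ∉ N.
(b): N already has 0, so the rest are out.
Suppose india ∈ L: no assignment then satisfies all the clues, so india ∉ L.

india: none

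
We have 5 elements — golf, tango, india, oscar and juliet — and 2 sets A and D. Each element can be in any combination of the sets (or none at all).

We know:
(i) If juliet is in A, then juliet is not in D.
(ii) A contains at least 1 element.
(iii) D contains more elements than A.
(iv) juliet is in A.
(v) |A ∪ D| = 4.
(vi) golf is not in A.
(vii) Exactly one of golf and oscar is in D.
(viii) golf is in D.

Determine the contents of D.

D = {golf, india, tango}

From (iv): juliet ∈ A.
From (vi): golf ∉ A.
From (viii): golf ∈ D.
(i): juliet ∉ D.
(vii) (exactly one): oscar ∉ D.
Suppose tango ∉ D: no assignment then satisfies all the clues, so tango ∈ D.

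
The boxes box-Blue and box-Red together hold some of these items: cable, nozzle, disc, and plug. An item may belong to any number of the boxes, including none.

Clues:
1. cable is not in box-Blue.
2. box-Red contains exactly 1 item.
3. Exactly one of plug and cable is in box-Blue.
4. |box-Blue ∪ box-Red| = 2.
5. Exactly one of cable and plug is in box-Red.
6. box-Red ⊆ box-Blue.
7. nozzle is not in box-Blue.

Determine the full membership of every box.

box-Blue = {disc, plug}; box-Red = {plug}

From (1): cable ∉ box-Blue.
From (7): nozzle ∉ box-Blue.
(3) (exactly one): plug ∈ box-Blue.
(6) contrapositive: cable ∉ box-Red.
(6) contrapositive: nozzle ∉ box-Red.
(5) (exactly one): plug ∈ box-Red.
(2): box-Red already has 1, so the rest are out.
Suppose disc ∉ box-Blue: no assignment then satisfies all the clues, so disc ∈ box-Blue.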